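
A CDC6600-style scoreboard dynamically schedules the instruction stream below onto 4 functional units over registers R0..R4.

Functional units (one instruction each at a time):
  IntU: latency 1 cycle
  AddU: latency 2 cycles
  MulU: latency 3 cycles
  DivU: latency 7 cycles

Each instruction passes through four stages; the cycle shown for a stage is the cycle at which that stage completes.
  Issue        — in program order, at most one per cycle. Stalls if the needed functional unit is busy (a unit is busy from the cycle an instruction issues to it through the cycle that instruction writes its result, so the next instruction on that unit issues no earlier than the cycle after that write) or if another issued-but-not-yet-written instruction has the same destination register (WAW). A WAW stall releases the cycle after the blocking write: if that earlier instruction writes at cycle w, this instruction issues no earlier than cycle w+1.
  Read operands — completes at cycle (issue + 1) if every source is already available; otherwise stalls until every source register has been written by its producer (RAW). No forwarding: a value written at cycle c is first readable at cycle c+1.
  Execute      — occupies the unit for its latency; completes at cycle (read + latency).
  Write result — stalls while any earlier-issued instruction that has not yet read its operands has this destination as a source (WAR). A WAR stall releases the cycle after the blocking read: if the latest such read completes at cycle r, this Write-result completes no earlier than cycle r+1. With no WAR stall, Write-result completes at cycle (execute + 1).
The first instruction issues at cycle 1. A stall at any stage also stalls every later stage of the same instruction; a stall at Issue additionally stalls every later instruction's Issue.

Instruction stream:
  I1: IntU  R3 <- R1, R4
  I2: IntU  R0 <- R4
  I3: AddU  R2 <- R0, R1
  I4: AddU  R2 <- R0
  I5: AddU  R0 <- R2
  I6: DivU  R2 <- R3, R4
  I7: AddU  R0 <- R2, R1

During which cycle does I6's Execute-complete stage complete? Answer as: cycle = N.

cycle = 27

[1] I1 dispatched to IntU
[2] I1 operands ready
[3] I1 complete
[4] R3←I1
[5] I2 dispatched to IntU
[6] I2 operands ready | I3 dispatched to AddU
[7] I2 complete
[8] R0←I2
[9] I3 operands ready
[11] I3 complete
[12] R2←I3
[13] I4 dispatched to AddU
[14] I4 operands ready
[16] I4 complete
[17] R2←I4
[18] I5 dispatched to AddU
[19] I5 operands ready | I6 dispatched to DivU
[20] I6 operands ready
[21] I5 complete
[22] R0←I5
[23] I7 dispatched to AddU
[27] I6 complete
[28] R2←I6
[29] I7 operands ready
[31] I7 complete
[32] R0←I7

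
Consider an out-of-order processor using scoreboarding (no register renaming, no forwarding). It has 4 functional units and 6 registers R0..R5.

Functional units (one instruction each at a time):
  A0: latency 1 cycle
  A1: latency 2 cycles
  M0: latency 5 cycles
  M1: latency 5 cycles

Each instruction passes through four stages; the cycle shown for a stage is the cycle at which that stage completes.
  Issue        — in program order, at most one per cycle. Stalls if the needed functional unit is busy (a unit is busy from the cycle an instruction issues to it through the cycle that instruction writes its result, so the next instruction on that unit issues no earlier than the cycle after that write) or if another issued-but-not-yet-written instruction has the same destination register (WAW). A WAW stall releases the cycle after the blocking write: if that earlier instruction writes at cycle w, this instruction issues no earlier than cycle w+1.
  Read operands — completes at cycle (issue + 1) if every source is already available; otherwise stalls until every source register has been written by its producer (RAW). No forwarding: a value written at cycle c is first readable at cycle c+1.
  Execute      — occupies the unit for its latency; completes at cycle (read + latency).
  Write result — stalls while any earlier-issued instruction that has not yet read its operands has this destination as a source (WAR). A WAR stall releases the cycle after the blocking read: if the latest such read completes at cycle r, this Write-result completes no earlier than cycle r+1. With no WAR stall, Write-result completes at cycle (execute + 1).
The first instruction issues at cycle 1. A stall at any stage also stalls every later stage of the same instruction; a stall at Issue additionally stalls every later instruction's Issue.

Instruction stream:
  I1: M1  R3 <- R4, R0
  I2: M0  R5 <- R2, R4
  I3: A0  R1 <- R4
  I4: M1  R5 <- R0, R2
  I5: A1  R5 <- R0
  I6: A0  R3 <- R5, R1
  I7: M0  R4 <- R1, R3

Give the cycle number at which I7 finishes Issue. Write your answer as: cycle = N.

[1] issue I1 (M1)
[2] I1 read-ops, issue I2 (M0)
[3] I2 read-ops, issue I3 (A0)
[4] I3 read-ops
[5] I3 finished on A0
[6] I3→R1
[7] I1 finished on M1
[8] I1→R3, I2 finished on M0
[9] I2→R5
[10] issue I4 (M1)
[11] I4 read-ops
[16] I4 finished on M1
[17] I4→R5
[18] issue I5 (A1)
[19] I5 read-ops, issue I6 (A0)
[20] issue I7 (M0)
[21] I5 finished on A1
[22] I5→R5
[23] I6 read-ops
[24] I6 finished on A0
[25] I6→R3
[26] I7 read-ops
[31] I7 finished on M0
[32] I7→R4

cycle = 20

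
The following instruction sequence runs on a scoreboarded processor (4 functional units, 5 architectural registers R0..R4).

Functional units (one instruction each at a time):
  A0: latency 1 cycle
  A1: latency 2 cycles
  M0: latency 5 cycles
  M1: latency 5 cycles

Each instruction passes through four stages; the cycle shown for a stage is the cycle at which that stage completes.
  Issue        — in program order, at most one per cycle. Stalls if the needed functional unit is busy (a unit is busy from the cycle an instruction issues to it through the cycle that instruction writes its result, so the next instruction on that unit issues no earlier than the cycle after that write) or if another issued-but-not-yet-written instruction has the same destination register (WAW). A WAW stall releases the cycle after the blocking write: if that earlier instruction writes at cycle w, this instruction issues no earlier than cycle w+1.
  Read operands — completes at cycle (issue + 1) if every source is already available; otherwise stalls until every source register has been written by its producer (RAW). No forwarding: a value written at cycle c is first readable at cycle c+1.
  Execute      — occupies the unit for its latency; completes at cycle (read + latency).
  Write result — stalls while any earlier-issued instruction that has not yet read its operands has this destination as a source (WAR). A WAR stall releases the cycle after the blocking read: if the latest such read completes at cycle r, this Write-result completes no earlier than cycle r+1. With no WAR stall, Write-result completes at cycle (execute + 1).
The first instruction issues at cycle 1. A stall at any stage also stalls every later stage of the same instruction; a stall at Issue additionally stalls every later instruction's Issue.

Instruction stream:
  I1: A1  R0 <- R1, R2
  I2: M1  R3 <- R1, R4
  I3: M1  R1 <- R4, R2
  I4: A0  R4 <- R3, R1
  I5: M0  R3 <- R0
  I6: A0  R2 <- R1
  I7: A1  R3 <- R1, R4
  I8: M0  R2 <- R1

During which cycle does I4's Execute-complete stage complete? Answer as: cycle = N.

cycle = 19

cycle 1: I1 issues→A1
cycle 2: I1 reads · I2 issues→M1
cycle 3: I2 reads
cycle 4: I1 exec-done
cycle 5: I1 writes R0
cycle 8: I2 exec-done
cycle 9: I2 writes R3
cycle 10: I3 issues→M1
cycle 11: I3 reads · I4 issues→A0
cycle 12: I5 issues→M0
cycle 13: I5 reads
cycle 16: I3 exec-done
cycle 17: I3 writes R1
cycle 18: I4 reads · I5 exec-done
cycle 19: I4 exec-done · I5 writes R3
cycle 20: I4 writes R4
cycle 21: I6 issues→A0
cycle 22: I6 reads · I7 issues→A1
cycle 23: I6 exec-done · I7 reads
cycle 24: I6 writes R2
cycle 25: I7 exec-done · I8 issues→M0
cycle 26: I7 writes R3 · I8 reads
cycle 31: I8 exec-done
cycle 32: I8 writes R2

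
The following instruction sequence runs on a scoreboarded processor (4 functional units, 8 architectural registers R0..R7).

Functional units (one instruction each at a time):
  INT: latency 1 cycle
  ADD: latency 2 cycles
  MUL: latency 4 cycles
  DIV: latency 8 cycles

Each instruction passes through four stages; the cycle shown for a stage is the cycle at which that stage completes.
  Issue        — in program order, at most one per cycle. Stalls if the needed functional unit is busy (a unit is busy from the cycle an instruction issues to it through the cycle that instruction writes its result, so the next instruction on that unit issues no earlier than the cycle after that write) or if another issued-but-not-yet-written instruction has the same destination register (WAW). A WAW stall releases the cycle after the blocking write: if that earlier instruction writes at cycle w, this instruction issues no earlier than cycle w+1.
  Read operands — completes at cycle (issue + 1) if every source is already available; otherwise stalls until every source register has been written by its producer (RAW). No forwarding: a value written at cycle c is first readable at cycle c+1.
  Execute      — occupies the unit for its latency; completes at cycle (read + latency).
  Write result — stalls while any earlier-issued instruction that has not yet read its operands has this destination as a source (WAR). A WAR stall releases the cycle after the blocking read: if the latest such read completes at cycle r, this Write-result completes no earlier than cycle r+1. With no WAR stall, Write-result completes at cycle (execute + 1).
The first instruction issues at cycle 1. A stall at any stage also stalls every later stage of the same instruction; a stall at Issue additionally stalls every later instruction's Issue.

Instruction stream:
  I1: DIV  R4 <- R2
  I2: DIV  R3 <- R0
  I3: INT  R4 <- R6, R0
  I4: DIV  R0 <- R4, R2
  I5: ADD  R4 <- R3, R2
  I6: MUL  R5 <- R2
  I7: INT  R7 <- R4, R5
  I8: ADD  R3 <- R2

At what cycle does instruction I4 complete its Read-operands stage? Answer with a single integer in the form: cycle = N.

cycle = 24

[1] I1→DIV
[2] I1 RO
[10] I1 EX
[11] I1 WR R4
[12] I2→DIV
[13] I2 RO · I3→INT
[14] I3 RO
[15] I3 EX
[16] I3 WR R4
[21] I2 EX
[22] I2 WR R3
[23] I4→DIV
[24] I4 RO · I5→ADD
[25] I5 RO · I6→MUL
[26] I6 RO · I7→INT
[27] I5 EX
[28] I5 WR R4
[29] I8→ADD
[30] I6 EX · I8 RO
[31] I6 WR R5
[32] I4 EX · I7 RO · I8 EX
[33] I4 WR R0 · I7 EX · I8 WR R3
[34] I7 WR R7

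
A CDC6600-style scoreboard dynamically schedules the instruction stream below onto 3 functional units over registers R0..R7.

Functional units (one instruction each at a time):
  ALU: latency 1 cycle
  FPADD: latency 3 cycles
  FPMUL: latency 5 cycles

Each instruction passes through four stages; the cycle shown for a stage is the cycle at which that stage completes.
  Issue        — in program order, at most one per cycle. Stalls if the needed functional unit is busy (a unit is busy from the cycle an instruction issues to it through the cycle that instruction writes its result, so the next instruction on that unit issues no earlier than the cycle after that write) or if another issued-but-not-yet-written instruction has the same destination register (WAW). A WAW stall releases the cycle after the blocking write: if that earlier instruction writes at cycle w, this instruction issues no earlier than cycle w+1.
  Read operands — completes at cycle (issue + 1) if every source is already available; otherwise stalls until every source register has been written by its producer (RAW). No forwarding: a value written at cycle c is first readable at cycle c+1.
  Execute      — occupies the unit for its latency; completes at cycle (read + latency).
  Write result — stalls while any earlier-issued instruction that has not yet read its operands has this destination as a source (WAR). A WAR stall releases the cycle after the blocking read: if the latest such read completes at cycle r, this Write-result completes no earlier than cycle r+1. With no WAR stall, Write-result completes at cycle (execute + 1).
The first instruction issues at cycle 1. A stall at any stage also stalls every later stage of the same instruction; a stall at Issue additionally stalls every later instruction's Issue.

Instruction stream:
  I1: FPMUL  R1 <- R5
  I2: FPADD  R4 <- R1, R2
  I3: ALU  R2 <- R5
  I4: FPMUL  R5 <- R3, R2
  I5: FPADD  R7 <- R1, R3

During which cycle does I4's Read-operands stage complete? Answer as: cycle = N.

cycle = 11

c1: I1 dispatched to FPMUL
c2: I1 operands ready | I2 dispatched to FPADD
c3: I3 dispatched to ALU
c4: I3 operands ready
c5: I3 complete
c7: I1 complete
c8: R1←I1
c9: I2 operands ready | I4 dispatched to FPMUL
c10: R2←I3
c11: I4 operands ready
c12: I2 complete
c13: R4←I2
c14: I5 dispatched to FPADD
c15: I5 operands ready
c16: I4 complete
c17: R5←I4
c18: I5 complete
c19: R7←I5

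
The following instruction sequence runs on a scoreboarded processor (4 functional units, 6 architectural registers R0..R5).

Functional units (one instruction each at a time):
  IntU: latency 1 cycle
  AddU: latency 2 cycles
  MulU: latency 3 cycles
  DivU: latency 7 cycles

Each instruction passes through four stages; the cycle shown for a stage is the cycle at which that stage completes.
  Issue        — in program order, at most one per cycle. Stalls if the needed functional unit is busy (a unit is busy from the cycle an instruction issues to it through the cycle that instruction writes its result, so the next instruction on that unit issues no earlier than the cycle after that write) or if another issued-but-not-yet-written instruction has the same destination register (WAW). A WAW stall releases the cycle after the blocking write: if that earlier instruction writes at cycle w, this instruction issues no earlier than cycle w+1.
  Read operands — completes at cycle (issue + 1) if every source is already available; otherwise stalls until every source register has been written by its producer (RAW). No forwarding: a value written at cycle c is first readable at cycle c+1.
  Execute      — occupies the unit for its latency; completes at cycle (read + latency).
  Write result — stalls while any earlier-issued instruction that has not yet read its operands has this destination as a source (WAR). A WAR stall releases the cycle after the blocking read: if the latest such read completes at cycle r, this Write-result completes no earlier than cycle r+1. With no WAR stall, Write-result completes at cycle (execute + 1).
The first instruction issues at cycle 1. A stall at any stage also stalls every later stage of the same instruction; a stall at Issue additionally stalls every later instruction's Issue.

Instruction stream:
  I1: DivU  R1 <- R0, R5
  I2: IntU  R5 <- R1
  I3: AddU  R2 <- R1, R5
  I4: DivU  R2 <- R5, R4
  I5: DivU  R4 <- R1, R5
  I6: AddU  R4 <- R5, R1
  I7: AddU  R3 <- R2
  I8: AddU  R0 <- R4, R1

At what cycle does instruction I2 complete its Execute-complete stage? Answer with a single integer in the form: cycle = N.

cycle = 12

  I1 | 1 | 2 | 9 | 10
  I2 | 2 | 11 | 12 | 13   RAW R1: wait I1 write@10
  I3 | 3 | 14 | 16 | 17   RAW R5: wait I2 write@13
  I4 | 18 | 19 | 26 | 27   WAW R2: wait I3 write@17
  I5 | 28 | 29 | 36 | 37   struct: DivU busy until I4 writes@27
  I6 | 38 | 39 | 41 | 42   WAW R4: wait I5 write@37
  I7 | 43 | 44 | 46 | 47   struct: AddU busy until I6 writes@42
  I8 | 48 | 49 | 51 | 52   struct: AddU busy until I7 writes@47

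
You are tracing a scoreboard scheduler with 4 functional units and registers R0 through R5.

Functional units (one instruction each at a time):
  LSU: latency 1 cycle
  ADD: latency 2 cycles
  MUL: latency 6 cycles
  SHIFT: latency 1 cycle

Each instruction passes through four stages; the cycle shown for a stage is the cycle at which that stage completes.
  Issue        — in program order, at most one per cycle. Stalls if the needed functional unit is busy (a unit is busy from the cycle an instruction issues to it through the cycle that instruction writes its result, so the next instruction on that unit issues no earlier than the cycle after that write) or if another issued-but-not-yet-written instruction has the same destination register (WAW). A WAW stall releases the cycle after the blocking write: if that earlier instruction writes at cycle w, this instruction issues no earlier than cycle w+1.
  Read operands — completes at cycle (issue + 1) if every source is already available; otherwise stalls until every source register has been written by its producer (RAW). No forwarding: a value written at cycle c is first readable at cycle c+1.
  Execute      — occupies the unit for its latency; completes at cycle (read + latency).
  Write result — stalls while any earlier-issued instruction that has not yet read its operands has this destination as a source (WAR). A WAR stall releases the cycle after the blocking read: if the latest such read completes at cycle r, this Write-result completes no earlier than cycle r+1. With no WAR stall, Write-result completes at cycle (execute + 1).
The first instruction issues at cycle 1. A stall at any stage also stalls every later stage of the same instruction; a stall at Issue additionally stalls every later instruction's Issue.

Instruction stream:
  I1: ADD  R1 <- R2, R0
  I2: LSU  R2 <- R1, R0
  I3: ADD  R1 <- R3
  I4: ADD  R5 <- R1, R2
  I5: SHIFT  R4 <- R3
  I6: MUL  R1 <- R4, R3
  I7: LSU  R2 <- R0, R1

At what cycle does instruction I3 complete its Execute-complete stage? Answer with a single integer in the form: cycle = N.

cycle = 9

  I1 | 1 | 2 | 4 | 5
  I2 | 2 | 6 | 7 | 8   RAW R1: wait I1 write@5
  I3 | 6 | 7 | 9 | 10   struct: ADD busy until I1 writes@5
  I4 | 11 | 12 | 14 | 15   struct: ADD busy until I3 writes@10
  I5 | 12 | 13 | 14 | 15
  I6 | 13 | 16 | 22 | 23   RAW R4: wait I5 write@15
  I7 | 14 | 24 | 25 | 26   RAW R1: wait I6 write@23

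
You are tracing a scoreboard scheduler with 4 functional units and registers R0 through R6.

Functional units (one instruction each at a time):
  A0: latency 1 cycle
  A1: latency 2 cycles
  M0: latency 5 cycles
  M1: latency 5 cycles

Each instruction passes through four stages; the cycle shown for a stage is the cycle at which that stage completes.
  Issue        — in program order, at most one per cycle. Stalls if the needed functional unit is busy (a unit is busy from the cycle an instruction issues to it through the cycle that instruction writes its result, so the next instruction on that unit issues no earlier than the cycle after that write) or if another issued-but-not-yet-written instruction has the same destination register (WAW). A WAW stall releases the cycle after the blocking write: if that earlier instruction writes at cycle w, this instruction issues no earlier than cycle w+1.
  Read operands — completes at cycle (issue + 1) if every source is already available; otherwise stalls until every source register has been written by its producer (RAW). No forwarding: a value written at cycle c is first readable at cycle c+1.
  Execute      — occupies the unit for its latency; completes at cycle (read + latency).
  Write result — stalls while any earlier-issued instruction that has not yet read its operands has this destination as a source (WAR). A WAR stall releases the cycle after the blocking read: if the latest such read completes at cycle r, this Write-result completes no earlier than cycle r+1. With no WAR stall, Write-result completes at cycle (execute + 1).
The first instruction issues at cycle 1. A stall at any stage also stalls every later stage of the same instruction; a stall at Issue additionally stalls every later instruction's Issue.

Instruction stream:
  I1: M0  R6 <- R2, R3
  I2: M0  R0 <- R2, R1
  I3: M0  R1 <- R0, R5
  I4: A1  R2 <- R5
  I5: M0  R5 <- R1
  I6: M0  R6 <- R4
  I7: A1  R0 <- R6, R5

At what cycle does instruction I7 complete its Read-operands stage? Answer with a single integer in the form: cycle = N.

cycle = 41

I1: IS=1 RO=2 EX=7 WR=8
I2: IS=9 RO=10 EX=15 WR=16  [struct: M0 busy until I1 writes@8]
I3: IS=17 RO=18 EX=23 WR=24  [struct: M0 busy until I2 writes@16]
I4: IS=18 RO=19 EX=21 WR=22
I5: IS=25 RO=26 EX=31 WR=32  [struct: M0 busy until I3 writes@24]
I6: IS=33 RO=34 EX=39 WR=40  [struct: M0 busy until I5 writes@32]
I7: IS=34 RO=41 EX=43 WR=44  [RAW R6: wait I6 write@40]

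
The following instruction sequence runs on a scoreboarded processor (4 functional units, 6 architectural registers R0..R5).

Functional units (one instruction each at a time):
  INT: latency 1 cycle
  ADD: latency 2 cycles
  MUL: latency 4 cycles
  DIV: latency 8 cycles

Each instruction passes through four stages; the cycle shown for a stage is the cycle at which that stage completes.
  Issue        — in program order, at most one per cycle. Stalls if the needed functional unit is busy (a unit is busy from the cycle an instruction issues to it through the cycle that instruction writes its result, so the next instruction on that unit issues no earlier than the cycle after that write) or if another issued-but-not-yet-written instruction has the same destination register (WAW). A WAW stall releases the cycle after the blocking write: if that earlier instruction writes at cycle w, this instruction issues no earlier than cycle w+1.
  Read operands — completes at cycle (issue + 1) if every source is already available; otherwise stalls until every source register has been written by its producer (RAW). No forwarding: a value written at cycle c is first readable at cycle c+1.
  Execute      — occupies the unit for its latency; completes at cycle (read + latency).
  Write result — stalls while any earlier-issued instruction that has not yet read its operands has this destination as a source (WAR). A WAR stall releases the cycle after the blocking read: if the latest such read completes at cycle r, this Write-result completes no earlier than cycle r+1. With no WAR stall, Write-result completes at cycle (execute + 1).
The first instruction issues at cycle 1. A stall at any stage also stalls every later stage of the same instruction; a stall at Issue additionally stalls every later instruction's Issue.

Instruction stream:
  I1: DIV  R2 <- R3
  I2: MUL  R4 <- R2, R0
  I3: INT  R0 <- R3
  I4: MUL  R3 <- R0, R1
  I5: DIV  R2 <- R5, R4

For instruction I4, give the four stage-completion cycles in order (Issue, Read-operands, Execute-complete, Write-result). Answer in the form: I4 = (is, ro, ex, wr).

I4 = (18, 19, 23, 24)

I1  is:1  ro:2  ex:10  wr:11
I2  is:2  ro:12  ex:16  wr:17  — RAW R2: wait I1 write@11
I3  is:3  ro:4  ex:5  wr:13  — WAR R0: wait I2 read@12
I4  is:18  ro:19  ex:23  wr:24  — struct: MUL busy until I2 writes@17
I5  is:19  ro:20  ex:28  wr:29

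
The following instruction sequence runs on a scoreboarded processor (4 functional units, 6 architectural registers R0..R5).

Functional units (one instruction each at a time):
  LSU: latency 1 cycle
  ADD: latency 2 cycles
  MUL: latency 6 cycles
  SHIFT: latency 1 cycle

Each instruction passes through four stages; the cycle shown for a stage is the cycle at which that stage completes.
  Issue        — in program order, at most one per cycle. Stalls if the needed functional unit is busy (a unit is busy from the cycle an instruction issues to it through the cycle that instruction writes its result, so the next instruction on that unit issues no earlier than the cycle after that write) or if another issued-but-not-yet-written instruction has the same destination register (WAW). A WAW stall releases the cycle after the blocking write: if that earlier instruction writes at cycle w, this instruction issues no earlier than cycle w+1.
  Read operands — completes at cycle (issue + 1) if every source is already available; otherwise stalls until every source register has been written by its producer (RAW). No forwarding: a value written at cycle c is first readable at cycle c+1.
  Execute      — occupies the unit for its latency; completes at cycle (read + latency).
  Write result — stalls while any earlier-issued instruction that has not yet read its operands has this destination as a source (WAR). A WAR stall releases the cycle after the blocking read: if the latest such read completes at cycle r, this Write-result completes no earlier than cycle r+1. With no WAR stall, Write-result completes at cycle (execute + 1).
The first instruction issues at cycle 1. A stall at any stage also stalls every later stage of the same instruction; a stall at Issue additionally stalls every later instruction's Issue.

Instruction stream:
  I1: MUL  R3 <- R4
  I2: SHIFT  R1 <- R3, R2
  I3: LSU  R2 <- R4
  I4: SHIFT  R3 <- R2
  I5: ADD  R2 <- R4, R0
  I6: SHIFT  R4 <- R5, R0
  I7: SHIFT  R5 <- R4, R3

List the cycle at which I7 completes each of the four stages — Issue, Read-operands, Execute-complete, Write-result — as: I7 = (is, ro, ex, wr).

I7 = (21, 22, 23, 24)

t=1  issue I1 (MUL)
t=2  I1 read-ops, issue I2 (SHIFT)
t=3  issue I3 (LSU)
t=4  I3 read-ops
t=5  I3 finished on LSU
t=8  I1 finished on MUL
t=9  I1→R3
t=10  I2 read-ops
t=11  I2 finished on SHIFT, I3→R2
t=12  I2→R1
t=13  issue I4 (SHIFT)
t=14  I4 read-ops, issue I5 (ADD)
t=15  I4 finished on SHIFT, I5 read-ops
t=16  I4→R3
t=17  I5 finished on ADD, issue I6 (SHIFT)
t=18  I5→R2, I6 read-ops
t=19  I6 finished on SHIFT
t=20  I6→R4
t=21  issue I7 (SHIFT)
t=22  I7 read-ops
t=23  I7 finished on SHIFT
t=24  I7→R5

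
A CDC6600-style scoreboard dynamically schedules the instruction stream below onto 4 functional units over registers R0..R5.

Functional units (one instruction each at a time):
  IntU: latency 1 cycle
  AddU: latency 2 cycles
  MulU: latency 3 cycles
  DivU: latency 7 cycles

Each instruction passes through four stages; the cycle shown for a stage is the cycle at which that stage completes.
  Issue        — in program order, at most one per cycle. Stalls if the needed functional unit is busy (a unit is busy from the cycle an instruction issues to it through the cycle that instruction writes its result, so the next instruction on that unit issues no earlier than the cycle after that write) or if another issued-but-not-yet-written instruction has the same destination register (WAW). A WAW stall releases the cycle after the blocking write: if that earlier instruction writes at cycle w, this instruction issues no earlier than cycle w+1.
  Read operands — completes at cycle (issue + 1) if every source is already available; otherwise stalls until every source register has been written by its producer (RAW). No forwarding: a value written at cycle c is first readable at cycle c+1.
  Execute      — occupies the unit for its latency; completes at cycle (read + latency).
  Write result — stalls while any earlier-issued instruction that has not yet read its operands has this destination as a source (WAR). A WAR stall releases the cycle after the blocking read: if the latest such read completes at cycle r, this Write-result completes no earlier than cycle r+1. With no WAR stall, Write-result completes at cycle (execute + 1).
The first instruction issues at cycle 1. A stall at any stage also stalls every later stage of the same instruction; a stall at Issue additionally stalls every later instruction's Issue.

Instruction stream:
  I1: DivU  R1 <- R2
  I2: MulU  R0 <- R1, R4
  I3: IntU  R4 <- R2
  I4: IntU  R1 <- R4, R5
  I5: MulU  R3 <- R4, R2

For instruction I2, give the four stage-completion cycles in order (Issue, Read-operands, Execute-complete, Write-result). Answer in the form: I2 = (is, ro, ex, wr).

c1: I1→DivU
c2: I1 RO | I2→MulU
c3: I3→IntU
c4: I3 RO
c5: I3 EX
c9: I1 EX
c10: I1 WR R1
c11: I2 RO
c12: I3 WR R4
c13: I4→IntU
c14: I2 EX | I4 RO
c15: I2 WR R0 | I4 EX
c16: I4 WR R1 | I5→MulU
c17: I5 RO
c20: I5 EX
c21: I5 WR R3

I2 = (2, 11, 14, 15)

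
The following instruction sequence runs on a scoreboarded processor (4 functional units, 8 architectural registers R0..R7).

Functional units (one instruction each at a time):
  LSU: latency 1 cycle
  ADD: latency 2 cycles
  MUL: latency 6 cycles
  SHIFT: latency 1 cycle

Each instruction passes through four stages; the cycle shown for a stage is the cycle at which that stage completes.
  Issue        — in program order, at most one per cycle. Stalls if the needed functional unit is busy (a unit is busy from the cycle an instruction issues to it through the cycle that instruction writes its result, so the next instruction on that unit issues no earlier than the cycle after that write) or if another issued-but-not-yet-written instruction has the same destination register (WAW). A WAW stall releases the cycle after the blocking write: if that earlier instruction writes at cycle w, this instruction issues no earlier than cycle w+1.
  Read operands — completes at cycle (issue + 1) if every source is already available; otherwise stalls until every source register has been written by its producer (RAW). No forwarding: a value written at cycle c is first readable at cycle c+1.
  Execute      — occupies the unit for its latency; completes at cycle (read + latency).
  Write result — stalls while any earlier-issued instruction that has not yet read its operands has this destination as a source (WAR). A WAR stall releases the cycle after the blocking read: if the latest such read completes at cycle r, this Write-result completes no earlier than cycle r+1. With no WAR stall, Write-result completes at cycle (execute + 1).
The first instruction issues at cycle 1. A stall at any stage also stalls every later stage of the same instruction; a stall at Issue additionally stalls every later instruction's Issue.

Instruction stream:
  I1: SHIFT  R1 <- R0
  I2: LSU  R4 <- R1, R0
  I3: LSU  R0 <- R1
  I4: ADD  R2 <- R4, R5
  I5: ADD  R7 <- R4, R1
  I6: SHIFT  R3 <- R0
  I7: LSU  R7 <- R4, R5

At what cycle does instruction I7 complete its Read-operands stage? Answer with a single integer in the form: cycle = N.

t=1  I1→SHIFT
t=2  I1 RO | I2→LSU
t=3  I1 EX
t=4  I1 WR R1
t=5  I2 RO
t=6  I2 EX
t=7  I2 WR R4
t=8  I3→LSU
t=9  I3 RO | I4→ADD
t=10  I3 EX | I4 RO
t=11  I3 WR R0
t=12  I4 EX
t=13  I4 WR R2
t=14  I5→ADD
t=15  I5 RO | I6→SHIFT
t=16  I6 RO
t=17  I5 EX | I6 EX
t=18  I5 WR R7 | I6 WR R3
t=19  I7→LSU
t=20  I7 RO
t=21  I7 EX
t=22  I7 WR R7

cycle = 20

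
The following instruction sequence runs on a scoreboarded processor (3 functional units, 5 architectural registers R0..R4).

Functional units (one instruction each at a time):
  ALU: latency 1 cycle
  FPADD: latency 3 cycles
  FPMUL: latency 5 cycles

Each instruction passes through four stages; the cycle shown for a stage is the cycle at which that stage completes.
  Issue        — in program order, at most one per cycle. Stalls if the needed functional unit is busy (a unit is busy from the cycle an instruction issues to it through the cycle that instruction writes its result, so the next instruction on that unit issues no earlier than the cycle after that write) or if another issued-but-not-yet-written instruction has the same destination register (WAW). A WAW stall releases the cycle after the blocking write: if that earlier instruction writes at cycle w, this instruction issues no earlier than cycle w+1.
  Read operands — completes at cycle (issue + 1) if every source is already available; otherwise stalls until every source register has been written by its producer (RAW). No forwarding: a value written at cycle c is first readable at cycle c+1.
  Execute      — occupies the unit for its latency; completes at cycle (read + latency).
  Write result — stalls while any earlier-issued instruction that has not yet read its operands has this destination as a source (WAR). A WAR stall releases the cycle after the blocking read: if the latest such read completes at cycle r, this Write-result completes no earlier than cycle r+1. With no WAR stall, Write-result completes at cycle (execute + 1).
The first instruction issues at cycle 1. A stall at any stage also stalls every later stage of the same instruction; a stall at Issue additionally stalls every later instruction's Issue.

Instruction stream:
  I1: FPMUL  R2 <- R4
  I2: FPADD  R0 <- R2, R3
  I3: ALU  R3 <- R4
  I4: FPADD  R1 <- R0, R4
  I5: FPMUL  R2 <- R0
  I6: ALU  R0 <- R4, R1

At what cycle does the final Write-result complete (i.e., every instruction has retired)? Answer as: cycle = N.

cycle = 22

  I1 | 1 | 2 | 7 | 8
  I2 | 2 | 9 | 12 | 13   RAW R2: wait I1 write@8
  I3 | 3 | 4 | 5 | 10   WAR R3: wait I2 read@9
  I4 | 14 | 15 | 18 | 19   struct: FPADD busy until I2 writes@13
  I5 | 15 | 16 | 21 | 22
  I6 | 16 | 20 | 21 | 22   RAW R1: wait I4 write@19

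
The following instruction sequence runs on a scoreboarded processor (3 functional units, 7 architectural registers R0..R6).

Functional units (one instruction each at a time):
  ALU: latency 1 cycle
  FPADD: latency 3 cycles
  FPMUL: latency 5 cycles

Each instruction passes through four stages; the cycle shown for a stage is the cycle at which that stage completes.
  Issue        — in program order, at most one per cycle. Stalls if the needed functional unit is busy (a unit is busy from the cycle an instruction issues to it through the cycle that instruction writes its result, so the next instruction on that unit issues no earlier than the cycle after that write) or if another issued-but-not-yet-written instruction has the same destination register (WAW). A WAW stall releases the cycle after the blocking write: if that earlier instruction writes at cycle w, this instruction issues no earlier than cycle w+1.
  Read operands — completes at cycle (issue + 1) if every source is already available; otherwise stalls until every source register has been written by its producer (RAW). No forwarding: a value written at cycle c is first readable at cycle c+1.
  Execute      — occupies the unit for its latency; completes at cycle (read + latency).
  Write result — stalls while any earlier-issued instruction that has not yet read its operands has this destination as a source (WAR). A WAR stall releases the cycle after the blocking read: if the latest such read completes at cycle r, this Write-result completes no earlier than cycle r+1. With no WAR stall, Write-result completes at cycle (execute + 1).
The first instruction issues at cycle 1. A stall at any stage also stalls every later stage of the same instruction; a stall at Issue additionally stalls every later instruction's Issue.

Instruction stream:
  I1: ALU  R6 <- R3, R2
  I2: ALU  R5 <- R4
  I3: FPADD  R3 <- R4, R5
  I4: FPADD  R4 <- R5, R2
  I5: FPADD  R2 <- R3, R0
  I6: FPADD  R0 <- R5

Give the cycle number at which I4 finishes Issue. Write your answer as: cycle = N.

cycle = 14

1) issue 1, read 2, done 3, write 4
2) issue 5, read 6, done 7, write 8  <struct: ALU busy until I1 writes@4>
3) issue 6, read 9, done 12, write 13  <RAW R5: wait I2 write@8>
4) issue 14, read 15, done 18, write 19  <struct: FPADD busy until I3 writes@13>
5) issue 20, read 21, done 24, write 25  <struct: FPADD busy until I4 writes@19>
6) issue 26, read 27, done 30, write 31  <struct: FPADD busy until I5 writes@25>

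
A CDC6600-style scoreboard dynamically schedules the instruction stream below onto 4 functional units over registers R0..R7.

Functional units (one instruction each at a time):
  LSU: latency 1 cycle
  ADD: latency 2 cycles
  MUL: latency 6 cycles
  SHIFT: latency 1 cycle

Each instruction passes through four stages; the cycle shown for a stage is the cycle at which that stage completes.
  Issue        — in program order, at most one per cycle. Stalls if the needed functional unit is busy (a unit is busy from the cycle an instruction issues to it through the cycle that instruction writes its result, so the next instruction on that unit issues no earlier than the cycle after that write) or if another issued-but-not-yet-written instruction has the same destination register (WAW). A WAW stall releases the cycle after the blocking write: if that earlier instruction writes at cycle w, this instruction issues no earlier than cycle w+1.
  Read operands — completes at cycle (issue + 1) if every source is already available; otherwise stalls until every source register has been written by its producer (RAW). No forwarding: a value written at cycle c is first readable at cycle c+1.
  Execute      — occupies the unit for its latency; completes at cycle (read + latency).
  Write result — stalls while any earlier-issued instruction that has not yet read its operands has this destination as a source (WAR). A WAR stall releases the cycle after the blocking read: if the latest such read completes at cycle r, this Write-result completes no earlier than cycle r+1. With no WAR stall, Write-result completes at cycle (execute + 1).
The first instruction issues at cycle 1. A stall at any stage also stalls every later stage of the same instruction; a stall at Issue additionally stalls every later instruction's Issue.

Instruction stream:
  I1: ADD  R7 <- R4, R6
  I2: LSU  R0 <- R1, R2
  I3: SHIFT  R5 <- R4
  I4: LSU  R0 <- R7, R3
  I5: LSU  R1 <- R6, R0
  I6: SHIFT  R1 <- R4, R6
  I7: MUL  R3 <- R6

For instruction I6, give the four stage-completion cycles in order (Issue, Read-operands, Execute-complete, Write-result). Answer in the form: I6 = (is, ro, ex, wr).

c1: I1→ADD
c2: I1 RO; I2→LSU
c3: I2 RO; I3→SHIFT
c4: I1 EX; I2 EX; I3 RO
c5: I1 WR R7; I2 WR R0; I3 EX
c6: I3 WR R5; I4→LSU
c7: I4 RO
c8: I4 EX
c9: I4 WR R0
c10: I5→LSU
c11: I5 RO
c12: I5 EX
c13: I5 WR R1
c14: I6→SHIFT
c15: I6 RO; I7→MUL
c16: I6 EX; I7 RO
c17: I6 WR R1
c22: I7 EX
c23: I7 WR R3

I6 = (14, 15, 16, 17)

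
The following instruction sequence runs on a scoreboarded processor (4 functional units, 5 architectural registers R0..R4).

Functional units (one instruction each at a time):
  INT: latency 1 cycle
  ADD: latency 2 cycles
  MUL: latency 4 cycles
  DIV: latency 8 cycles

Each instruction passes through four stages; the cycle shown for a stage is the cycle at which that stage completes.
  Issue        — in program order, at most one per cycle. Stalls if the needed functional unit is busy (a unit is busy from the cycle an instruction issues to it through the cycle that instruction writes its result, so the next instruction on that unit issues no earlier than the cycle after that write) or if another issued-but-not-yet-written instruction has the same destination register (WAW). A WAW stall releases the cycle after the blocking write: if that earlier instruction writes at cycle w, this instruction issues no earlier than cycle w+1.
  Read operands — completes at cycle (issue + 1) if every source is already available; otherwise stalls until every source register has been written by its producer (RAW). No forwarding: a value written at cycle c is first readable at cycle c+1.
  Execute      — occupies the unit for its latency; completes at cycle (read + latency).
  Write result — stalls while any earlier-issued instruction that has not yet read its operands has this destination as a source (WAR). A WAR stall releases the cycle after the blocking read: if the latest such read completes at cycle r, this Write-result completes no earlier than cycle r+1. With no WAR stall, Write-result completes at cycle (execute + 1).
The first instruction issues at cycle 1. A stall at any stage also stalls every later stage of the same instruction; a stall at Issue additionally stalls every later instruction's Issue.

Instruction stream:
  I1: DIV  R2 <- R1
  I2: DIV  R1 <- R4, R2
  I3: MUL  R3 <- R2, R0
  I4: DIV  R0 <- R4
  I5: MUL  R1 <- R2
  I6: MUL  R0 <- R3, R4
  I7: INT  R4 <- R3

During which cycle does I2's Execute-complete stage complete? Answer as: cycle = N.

cycle = 21

I1  is:1  ro:2  ex:10  wr:11
I2  is:12  ro:13  ex:21  wr:22  — struct: DIV busy until I1 writes@11
I3  is:13  ro:14  ex:18  wr:19
I4  is:23  ro:24  ex:32  wr:33  — struct: DIV busy until I2 writes@22
I5  is:24  ro:25  ex:29  wr:30
I6  is:34  ro:35  ex:39  wr:40  — WAW R0: wait I4 write@33
I7  is:35  ro:36  ex:37  wr:38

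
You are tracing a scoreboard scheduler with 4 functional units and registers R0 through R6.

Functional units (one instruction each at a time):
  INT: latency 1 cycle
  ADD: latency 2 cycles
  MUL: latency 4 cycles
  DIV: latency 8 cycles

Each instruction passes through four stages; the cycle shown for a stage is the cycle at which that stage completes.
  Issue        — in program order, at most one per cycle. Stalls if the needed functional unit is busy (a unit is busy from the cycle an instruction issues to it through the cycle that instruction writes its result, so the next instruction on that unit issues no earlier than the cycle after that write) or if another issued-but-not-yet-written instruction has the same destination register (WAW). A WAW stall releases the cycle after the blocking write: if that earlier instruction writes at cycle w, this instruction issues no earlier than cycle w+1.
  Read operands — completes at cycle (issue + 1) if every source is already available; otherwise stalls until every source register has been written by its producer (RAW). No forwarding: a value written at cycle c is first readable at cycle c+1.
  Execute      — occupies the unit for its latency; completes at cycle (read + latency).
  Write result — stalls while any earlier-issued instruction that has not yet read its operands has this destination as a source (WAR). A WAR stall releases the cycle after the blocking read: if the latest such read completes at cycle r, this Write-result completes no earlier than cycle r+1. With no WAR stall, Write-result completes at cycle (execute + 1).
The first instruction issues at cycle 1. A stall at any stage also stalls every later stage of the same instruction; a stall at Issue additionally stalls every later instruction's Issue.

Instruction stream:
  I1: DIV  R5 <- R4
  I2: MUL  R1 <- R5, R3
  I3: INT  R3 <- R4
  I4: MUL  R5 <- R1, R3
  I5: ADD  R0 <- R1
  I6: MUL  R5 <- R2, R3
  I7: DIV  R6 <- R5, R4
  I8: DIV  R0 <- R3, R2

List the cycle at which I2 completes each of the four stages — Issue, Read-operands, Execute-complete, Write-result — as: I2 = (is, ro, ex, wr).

t=1  issue I1 (DIV)
t=2  I1 read-ops; issue I2 (MUL)
t=3  issue I3 (INT)
t=4  I3 read-ops
t=5  I3 finished on INT
t=10  I1 finished on DIV
t=11  I1→R5
t=12  I2 read-ops
t=13  I3→R3
t=16  I2 finished on MUL
t=17  I2→R1
t=18  issue I4 (MUL)
t=19  I4 read-ops; issue I5 (ADD)
t=20  I5 read-ops
t=22  I5 finished on ADD
t=23  I4 finished on MUL; I5→R0
t=24  I4→R5
t=25  issue I6 (MUL)
t=26  I6 read-ops; issue I7 (DIV)
t=30  I6 finished on MUL
t=31  I6→R5
t=32  I7 read-ops
t=40  I7 finished on DIV
t=41  I7→R6
t=42  issue I8 (DIV)
t=43  I8 read-ops
t=51  I8 finished on DIV
t=52  I8→R0

I2 = (2, 12, 16, 17)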